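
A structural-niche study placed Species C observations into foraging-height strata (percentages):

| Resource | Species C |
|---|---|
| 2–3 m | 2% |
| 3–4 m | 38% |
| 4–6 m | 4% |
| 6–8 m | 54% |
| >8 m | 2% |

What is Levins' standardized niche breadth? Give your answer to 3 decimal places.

0.320

Convert percentages to proportions (divide by 100).
Σpᵢ² = 0.02² + 0.38² + 0.04² + 0.54² + 0.02² = 0.0004 + 0.1444 + 0.0016 + 0.2916 + 0.0004 = 0.4384
B = 1 / 0.4384 = 2.28102
Bₛ = (B − 1)/(n − 1) = (2.28102 − 1)/(5 − 1) = 1.28102/4 = 0.32026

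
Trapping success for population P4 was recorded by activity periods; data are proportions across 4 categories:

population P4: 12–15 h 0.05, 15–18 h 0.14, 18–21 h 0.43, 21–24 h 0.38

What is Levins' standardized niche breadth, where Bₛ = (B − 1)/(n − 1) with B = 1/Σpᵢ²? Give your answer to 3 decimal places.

Σpᵢ² = 0.05² + 0.14² + 0.43² + 0.38² = 0.0025 + 0.0196 + 0.1849 + 0.1444 = 0.3514
B = 1 / 0.3514 = 2.84576
Bₛ = (B − 1)/(n − 1) = (2.84576 − 1)/(4 − 1) = 1.84576/3 = 0.61525

0.615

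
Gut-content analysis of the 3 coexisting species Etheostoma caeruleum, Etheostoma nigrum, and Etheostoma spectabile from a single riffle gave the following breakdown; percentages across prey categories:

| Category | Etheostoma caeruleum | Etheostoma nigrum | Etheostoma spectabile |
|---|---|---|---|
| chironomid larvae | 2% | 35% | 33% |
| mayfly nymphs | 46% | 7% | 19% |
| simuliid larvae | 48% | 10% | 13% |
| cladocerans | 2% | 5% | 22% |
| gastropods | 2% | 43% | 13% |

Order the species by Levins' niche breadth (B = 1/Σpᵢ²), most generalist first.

Etheostoma spectabile > Etheostoma nigrum > Etheostoma caeruleum

Convert percentages to proportions (divide by 100).
Σp_caerᵢ² = 0.02² + 0.46² + 0.48² + 0.02² + 0.02² = 0.0004 + 0.2116 + 0.2304 + 0.0004 + 0.0004 = 0.4432
B_caer = 1 / 0.4432 = 2.2563
Σp_nigrᵢ² = 0.35² + 0.07² + 0.10² + 0.05² + 0.43² = 0.1225 + 0.0049 + 0.0100 + 0.0025 + 0.1849 = 0.3248
B_nigr = 1 / 0.3248 = 3.0788
Σp_specᵢ² = 0.33² + 0.19² + 0.13² + 0.22² + 0.13² = 0.1089 + 0.0361 + 0.0169 + 0.0484 + 0.0169 = 0.2272
B_spec = 1 / 0.2272 = 4.4014
Ranking by B (broadest → narrowest): Etheostoma spectabile (4.40) > Etheostoma nigrum (3.08) > Etheostoma caeruleum (2.26)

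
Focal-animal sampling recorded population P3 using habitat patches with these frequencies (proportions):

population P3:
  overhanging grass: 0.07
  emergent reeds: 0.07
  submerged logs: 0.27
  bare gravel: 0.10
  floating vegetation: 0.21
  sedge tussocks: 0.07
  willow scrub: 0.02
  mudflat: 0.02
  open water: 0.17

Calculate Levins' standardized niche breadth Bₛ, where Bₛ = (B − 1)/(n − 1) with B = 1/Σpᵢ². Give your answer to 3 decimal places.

Σpᵢ² = 0.07² + 0.07² + 0.27² + 0.10² + 0.21² + 0.07² + 0.02² + 0.02² + 0.17² = 0.0049 + 0.0049 + 0.0729 + 0.0100 + 0.0441 + 0.0049 + 0.0004 + 0.0004 + 0.0289 = 0.1714
B = 1 / 0.1714 = 5.83431
Bₛ = (B − 1)/(n − 1) = (5.83431 − 1)/(9 − 1) = 4.83431/8 = 0.60429

0.604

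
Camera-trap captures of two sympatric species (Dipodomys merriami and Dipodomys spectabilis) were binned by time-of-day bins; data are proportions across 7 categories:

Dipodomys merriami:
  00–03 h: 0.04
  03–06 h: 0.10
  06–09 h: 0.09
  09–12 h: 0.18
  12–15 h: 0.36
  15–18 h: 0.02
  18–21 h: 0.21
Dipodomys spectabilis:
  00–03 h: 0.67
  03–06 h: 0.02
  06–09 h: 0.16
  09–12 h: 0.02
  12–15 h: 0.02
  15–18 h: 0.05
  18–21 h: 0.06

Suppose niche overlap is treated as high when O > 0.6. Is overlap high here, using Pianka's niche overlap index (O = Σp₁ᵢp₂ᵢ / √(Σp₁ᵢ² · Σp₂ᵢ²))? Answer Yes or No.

Σ p₁ᵢp₂ᵢ = 0.0268 + 0.0020 + 0.0144 + 0.0036 + 0.0072 + 0.0010 + 0.0126 = 0.0676
Σp_1ᵢ² = 0.04² + 0.10² + 0.09² + 0.18² + 0.36² + 0.02² + 0.21² = 0.0016 + 0.0100 + 0.0081 + 0.0324 + 0.1296 + 0.0004 + 0.0441 = 0.2262
Σp_2ᵢ² = 0.67² + 0.02² + 0.16² + 0.02² + 0.02² + 0.05² + 0.06² = 0.4489 + 0.0004 + 0.0256 + 0.0004 + 0.0004 + 0.0025 + 0.0036 = 0.4818
O = 0.0676 / √(0.2262 × 0.4818) = 0.0676 / 0.33013 = 0.2048
O = 0.2048 < 0.6 → No.

No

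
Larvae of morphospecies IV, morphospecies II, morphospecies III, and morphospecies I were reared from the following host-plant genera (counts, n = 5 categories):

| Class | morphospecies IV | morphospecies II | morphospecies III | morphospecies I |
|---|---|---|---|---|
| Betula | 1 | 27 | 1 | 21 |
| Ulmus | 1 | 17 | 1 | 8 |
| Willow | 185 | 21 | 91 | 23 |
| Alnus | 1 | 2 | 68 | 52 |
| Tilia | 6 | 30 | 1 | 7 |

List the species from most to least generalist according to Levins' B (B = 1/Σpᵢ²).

morphospecies II > morphospecies I > morphospecies III > morphospecies IV

Proportions for morphospecies IV (n=194): 1/194=0.0052, 1/194=0.0052, 185/194=0.9536, 1/194=0.0052, 6/194=0.0309
Proportions for morphospecies II (n=97): 27/97=0.2784, 17/97=0.1753, 21/97=0.2165, 2/97=0.0206, 30/97=0.3093
Proportions for morphospecies III (n=162): 1/162=0.0062, 1/162=0.0062, 91/162=0.5617, 68/162=0.4198, 1/162=0.0062
Proportions for morphospecies I (n=111): 21/111=0.1892, 8/111=0.0721, 23/111=0.2072, 52/111=0.4685, 7/111=0.0631
Σp_IVᵢ² = 0.0052² + 0.0052² + 0.9536² + 0.0052² + 0.0309² = 0.000027 + 0.000027 + 0.909353 + 0.000027 + 0.000955 = 0.910389
B_IV = 1 / 0.910389 = 1.0984
Σp_IIᵢ² = 0.2784² + 0.1753² + 0.2165² + 0.0206² + 0.3093² = 0.077507 + 0.030730 + 0.046872 + 0.000424 + 0.095666 = 0.251199
B_II = 1 / 0.251199 = 3.9809
Σp_IIIᵢ² = 0.0062² + 0.0062² + 0.5617² + 0.4198² + 0.0062² = 0.000038 + 0.000038 + 0.315507 + 0.176232 + 0.000038 = 0.491853
B_III = 1 / 0.491853 = 2.0331
Σp_Iᵢ² = 0.1892² + 0.0721² + 0.2072² + 0.4685² + 0.0631² = 0.035797 + 0.005198 + 0.042932 + 0.219492 + 0.003982 = 0.307401
B_I = 1 / 0.307401 = 3.2531
Ranking by B (broadest → narrowest): morphospecies II (3.98) > morphospecies I (3.25) > morphospecies III (2.03) > morphospecies IV (1.10)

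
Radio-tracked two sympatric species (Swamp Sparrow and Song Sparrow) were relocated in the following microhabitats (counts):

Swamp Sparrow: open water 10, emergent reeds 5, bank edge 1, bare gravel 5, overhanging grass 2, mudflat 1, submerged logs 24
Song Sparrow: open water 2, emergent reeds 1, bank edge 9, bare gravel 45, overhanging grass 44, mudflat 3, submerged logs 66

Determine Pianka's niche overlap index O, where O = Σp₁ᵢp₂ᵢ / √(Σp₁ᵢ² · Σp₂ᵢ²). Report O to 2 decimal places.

Proportions for Swamp Sparrow (n=48): 10/48=0.2083, 5/48=0.1042, 1/48=0.0208, 5/48=0.1042, 2/48=0.0417, 1/48=0.0208, 24/48=0.5000
Proportions for Song Sparrow (n=170): 2/170=0.0118, 1/170=0.0059, 9/170=0.0529, 45/170=0.2647, 44/170=0.2588, 3/170=0.0176, 66/170=0.3882
Σ p₁ᵢp₂ᵢ = 0.002458 + 0.000615 + 0.001100 + 0.027582 + 0.010792 + 0.000366 + 0.194100 = 0.237013
Σp_1ᵢ² = 0.2083² + 0.1042² + 0.0208² + 0.1042² + 0.0417² + 0.0208² + 0.5000² = 0.043389 + 0.010858 + 0.000433 + 0.010858 + 0.001739 + 0.000433 + 0.250000 = 0.317710
Σp_2ᵢ² = 0.0118² + 0.0059² + 0.0529² + 0.2647² + 0.2588² + 0.0176² + 0.3882² = 0.000139 + 0.000035 + 0.002798 + 0.070066 + 0.066977 + 0.000310 + 0.150699 = 0.291024
O = 0.237013 / √(0.317710 × 0.291024) = 0.237013 / 0.3040744 = 0.7795

0.78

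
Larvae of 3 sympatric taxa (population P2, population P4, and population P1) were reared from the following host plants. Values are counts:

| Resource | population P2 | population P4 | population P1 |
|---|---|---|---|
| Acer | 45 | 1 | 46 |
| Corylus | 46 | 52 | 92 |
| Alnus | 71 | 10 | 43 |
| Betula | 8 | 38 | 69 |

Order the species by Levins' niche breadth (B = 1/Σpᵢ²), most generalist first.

Proportions for population P2 (n=170): 45/170=0.2647, 46/170=0.2706, 71/170=0.4176, 8/170=0.0471
Proportions for population P4 (n=101): 1/101=0.0099, 52/101=0.5149, 10/101=0.0990, 38/101=0.3762
Proportions for population P1 (n=250): 46/250=0.1840, 92/250=0.3680, 43/250=0.1720, 69/250=0.2760
Σp_P2ᵢ² = 0.2647² + 0.2706² + 0.4176² + 0.0471² = 0.070066 + 0.073224 + 0.174390 + 0.002218 = 0.319898
B_P2 = 1 / 0.319898 = 3.1260
Σp_P4ᵢ² = 0.0099² + 0.5149² + 0.0990² + 0.3762² = 0.000098 + 0.265122 + 0.009801 + 0.141526 = 0.416547
B_P4 = 1 / 0.416547 = 2.4007
Σp_P1ᵢ² = 0.1840² + 0.3680² + 0.1720² + 0.2760² = 0.033856 + 0.135424 + 0.029584 + 0.076176 = 0.275040
B_P1 = 1 / 0.275040 = 3.6358
Ranking by B (broadest → narrowest): population P1 (3.64) > population P2 (3.13) > population P4 (2.40)

population P1 > population P2 > population P4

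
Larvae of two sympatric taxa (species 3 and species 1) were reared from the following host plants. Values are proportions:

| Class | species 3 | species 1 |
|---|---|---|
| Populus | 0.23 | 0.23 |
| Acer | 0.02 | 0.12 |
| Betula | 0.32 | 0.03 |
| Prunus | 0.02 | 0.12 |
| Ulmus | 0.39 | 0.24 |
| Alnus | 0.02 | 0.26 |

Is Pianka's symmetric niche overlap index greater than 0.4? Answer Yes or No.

Yes

Σ p₁ᵢp₂ᵢ = 0.0529 + 0.0024 + 0.0096 + 0.0024 + 0.0936 + 0.0052 = 0.1661
Σp_1ᵢ² = 0.23² + 0.02² + 0.32² + 0.02² + 0.39² + 0.02² = 0.0529 + 0.0004 + 0.1024 + 0.0004 + 0.1521 + 0.0004 = 0.3086
Σp_2ᵢ² = 0.23² + 0.12² + 0.03² + 0.12² + 0.24² + 0.26² = 0.0529 + 0.0144 + 0.0009 + 0.0144 + 0.0576 + 0.0676 = 0.2078
O = 0.1661 / √(0.3086 × 0.2078) = 0.1661 / 0.25323 = 0.6559
O = 0.6559 > 0.4 → Yes.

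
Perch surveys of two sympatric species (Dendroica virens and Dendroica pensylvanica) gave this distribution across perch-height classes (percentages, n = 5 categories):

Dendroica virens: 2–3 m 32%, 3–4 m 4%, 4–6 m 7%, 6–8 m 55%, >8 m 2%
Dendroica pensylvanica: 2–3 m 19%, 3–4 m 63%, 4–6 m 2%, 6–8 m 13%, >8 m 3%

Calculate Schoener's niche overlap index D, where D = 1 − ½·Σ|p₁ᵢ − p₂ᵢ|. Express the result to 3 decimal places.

0.400

Convert percentages to proportions (divide by 100).
Σ|p₁ᵢ − p₂ᵢ| = 0.13 + 0.59 + 0.05 + 0.42 + 0.01 = 1.20
D = 1 − ½ × 1.20 = 1 − 0.600 = 0.40000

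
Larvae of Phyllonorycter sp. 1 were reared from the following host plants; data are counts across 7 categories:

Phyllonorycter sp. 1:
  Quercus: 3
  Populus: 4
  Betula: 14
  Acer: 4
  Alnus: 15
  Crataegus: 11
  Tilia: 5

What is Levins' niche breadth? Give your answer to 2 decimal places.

5.16

Proportions for Phyllonorycter sp. 1 (n=56): 3/56=0.0536, 4/56=0.0714, 14/56=0.2500, 4/56=0.0714, 15/56=0.2679, 11/56=0.1964, 5/56=0.0893
Σpᵢ² = 0.0536² + 0.0714² + 0.2500² + 0.0714² + 0.2679² + 0.1964² + 0.0893² = 0.002873 + 0.005098 + 0.062500 + 0.005098 + 0.071770 + 0.038573 + 0.007974 = 0.193886
B = 1 / 0.193886 = 5.1577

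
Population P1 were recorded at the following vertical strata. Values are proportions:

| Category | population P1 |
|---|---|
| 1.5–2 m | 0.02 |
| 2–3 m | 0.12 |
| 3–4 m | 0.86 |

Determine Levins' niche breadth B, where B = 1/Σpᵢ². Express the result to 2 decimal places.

Σpᵢ² = 0.02² + 0.12² + 0.86² = 0.0004 + 0.0144 + 0.7396 = 0.7544
B = 1 / 0.7544 = 1.3256

1.33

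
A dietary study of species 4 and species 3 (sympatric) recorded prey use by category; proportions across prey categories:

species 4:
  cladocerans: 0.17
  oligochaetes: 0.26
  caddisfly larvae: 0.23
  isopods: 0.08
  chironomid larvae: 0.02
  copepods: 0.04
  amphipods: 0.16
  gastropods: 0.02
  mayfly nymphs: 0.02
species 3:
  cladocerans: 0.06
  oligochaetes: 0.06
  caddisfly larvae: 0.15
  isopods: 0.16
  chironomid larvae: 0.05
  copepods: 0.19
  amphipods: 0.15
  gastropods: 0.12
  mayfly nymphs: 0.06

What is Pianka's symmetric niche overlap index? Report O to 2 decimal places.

0.69

Σ p₁ᵢp₂ᵢ = 0.0102 + 0.0156 + 0.0345 + 0.0128 + 0.0010 + 0.0076 + 0.0240 + 0.0024 + 0.0012 = 0.1093
Σp_1ᵢ² = 0.17² + 0.26² + 0.23² + 0.08² + 0.02² + 0.04² + 0.16² + 0.02² + 0.02² = 0.0289 + 0.0676 + 0.0529 + 0.0064 + 0.0004 + 0.0016 + 0.0256 + 0.0004 + 0.0004 = 0.1842
Σp_2ᵢ² = 0.06² + 0.06² + 0.15² + 0.16² + 0.05² + 0.19² + 0.15² + 0.12² + 0.06² = 0.0036 + 0.0036 + 0.0225 + 0.0256 + 0.0025 + 0.0361 + 0.0225 + 0.0144 + 0.0036 = 0.1344
O = 0.1093 / √(0.1842 × 0.1344) = 0.1093 / 0.15734 = 0.6947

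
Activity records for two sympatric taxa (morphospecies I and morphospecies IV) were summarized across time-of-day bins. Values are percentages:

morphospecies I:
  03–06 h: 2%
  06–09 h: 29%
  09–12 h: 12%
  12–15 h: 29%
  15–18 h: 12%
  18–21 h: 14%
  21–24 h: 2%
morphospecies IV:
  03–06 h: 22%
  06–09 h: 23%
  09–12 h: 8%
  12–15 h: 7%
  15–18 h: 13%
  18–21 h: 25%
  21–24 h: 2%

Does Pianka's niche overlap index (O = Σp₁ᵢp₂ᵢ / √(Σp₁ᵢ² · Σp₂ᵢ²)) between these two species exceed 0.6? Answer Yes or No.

Convert percentages to proportions (divide by 100).
Σ p₁ᵢp₂ᵢ = 0.0044 + 0.0667 + 0.0096 + 0.0203 + 0.0156 + 0.0350 + 0.0004 = 0.1520
Σp_1ᵢ² = 0.02² + 0.29² + 0.12² + 0.29² + 0.12² + 0.14² + 0.02² = 0.0004 + 0.0841 + 0.0144 + 0.0841 + 0.0144 + 0.0196 + 0.0004 = 0.2174
Σp_2ᵢ² = 0.22² + 0.23² + 0.08² + 0.07² + 0.13² + 0.25² + 0.02² = 0.0484 + 0.0529 + 0.0064 + 0.0049 + 0.0169 + 0.0625 + 0.0004 = 0.1924
O = 0.1520 / √(0.2174 × 0.1924) = 0.1520 / 0.20452 = 0.7432
O = 0.7432 > 0.6 → Yes.

Yes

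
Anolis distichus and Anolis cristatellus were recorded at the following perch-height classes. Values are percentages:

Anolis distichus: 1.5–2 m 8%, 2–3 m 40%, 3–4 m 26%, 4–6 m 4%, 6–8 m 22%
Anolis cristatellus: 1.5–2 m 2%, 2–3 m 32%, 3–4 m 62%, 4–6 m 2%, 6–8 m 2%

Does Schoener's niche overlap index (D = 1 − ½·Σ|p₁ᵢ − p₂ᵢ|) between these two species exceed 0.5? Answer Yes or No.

Convert percentages to proportions (divide by 100).
Σ|p₁ᵢ − p₂ᵢ| = 0.06 + 0.08 + 0.36 + 0.02 + 0.20 = 0.72
D = 1 − ½ × 0.72 = 1 − 0.360 = 0.6400
D = 0.6400 > 0.5 → Yes.

Yes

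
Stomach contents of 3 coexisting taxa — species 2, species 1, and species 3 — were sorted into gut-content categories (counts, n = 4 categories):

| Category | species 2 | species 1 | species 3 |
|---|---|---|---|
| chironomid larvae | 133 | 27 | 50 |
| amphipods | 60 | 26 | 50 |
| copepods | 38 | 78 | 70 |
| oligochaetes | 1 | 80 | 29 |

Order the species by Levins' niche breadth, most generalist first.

Proportions for species 2 (n=232): 133/232=0.5733, 60/232=0.2586, 38/232=0.1638, 1/232=0.0043
Proportions for species 1 (n=211): 27/211=0.1280, 26/211=0.1232, 78/211=0.3697, 80/211=0.3791
Proportions for species 3 (n=199): 50/199=0.2513, 50/199=0.2513, 70/199=0.3518, 29/199=0.1457
Σp_2ᵢ² = 0.5733² + 0.2586² + 0.1638² + 0.0043² = 0.328673 + 0.066874 + 0.026830 + 0.000018 = 0.422395
B_2 = 1 / 0.422395 = 2.3675
Σp_1ᵢ² = 0.1280² + 0.1232² + 0.3697² + 0.3791² = 0.016384 + 0.015178 + 0.136678 + 0.143717 = 0.311957
B_1 = 1 / 0.311957 = 3.2056
Σp_3ᵢ² = 0.2513² + 0.2513² + 0.3518² + 0.1457² = 0.063152 + 0.063152 + 0.123763 + 0.021228 = 0.271295
B_3 = 1 / 0.271295 = 3.6860
Ranking by B (broadest → narrowest): species 3 (3.69) > species 1 (3.21) > species 2 (2.37)

species 3 > species 1 > species 2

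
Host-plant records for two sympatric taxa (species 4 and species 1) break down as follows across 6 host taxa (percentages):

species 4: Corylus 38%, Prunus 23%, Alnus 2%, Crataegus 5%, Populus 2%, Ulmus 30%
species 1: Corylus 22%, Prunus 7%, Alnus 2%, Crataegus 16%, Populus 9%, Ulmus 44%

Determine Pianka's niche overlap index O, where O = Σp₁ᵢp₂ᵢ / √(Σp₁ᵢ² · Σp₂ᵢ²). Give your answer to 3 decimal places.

Convert percentages to proportions (divide by 100).
Σ p₁ᵢp₂ᵢ = 0.0836 + 0.0161 + 0.0004 + 0.0080 + 0.0018 + 0.1320 = 0.2419
Σp_1ᵢ² = 0.38² + 0.23² + 0.02² + 0.05² + 0.02² + 0.30² = 0.1444 + 0.0529 + 0.0004 + 0.0025 + 0.0004 + 0.0900 = 0.2906
Σp_2ᵢ² = 0.22² + 0.07² + 0.02² + 0.16² + 0.09² + 0.44² = 0.0484 + 0.0049 + 0.0004 + 0.0256 + 0.0081 + 0.1936 = 0.2810
O = 0.2419 / √(0.2906 × 0.2810) = 0.2419 / 0.285760 = 0.84651

0.847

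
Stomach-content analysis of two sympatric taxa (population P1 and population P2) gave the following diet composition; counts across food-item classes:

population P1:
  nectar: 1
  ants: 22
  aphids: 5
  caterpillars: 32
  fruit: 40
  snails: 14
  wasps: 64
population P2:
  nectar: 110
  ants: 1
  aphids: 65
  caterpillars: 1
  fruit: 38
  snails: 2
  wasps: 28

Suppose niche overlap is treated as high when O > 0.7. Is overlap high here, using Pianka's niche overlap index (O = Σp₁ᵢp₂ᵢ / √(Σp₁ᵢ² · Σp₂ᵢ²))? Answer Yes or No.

Proportions for population P1 (n=178): 1/178=0.0056, 22/178=0.1236, 5/178=0.0281, 32/178=0.1798, 40/178=0.2247, 14/178=0.0787, 64/178=0.3596
Proportions for population P2 (n=245): 110/245=0.4490, 1/245=0.0041, 65/245=0.2653, 1/245=0.0041, 38/245=0.1551, 2/245=0.0082, 28/245=0.1143
Σ p₁ᵢp₂ᵢ = 0.002514 + 0.000507 + 0.007455 + 0.000737 + 0.034851 + 0.000645 + 0.041102 = 0.087811
Σp_1ᵢ² = 0.0056² + 0.1236² + 0.0281² + 0.1798² + 0.2247² + 0.0787² + 0.3596² = 0.000031 + 0.015277 + 0.000790 + 0.032328 + 0.050490 + 0.006194 + 0.129312 = 0.234422
Σp_2ᵢ² = 0.4490² + 0.0041² + 0.2653² + 0.0041² + 0.1551² + 0.0082² + 0.1143² = 0.201601 + 0.000017 + 0.070384 + 0.000017 + 0.024056 + 0.000067 + 0.013064 = 0.309206
O = 0.087811 / √(0.234422 × 0.309206) = 0.087811 / 0.2692298 = 0.3262
O = 0.3262 < 0.7 → No.

No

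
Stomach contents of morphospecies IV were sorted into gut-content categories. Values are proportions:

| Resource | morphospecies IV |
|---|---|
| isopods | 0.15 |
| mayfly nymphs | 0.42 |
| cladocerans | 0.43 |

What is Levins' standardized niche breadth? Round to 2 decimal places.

Σpᵢ² = 0.15² + 0.42² + 0.43² = 0.0225 + 0.1764 + 0.1849 = 0.3838
B = 1 / 0.3838 = 2.6055
Bₛ = (B − 1)/(n − 1) = (2.6055 − 1)/(3 − 1) = 1.6055/2 = 0.8028

0.80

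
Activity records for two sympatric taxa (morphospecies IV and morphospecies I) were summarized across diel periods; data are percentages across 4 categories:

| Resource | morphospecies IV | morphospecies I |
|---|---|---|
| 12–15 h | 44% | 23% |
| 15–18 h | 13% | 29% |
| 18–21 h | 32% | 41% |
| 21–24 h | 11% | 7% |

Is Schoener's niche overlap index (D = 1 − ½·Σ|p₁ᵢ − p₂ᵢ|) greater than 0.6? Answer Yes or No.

Convert percentages to proportions (divide by 100).
Σ|p₁ᵢ − p₂ᵢ| = 0.21 + 0.16 + 0.09 + 0.04 = 0.50
D = 1 − ½ × 0.50 = 1 − 0.250 = 0.7500
D = 0.7500 > 0.6 → Yes.

Yes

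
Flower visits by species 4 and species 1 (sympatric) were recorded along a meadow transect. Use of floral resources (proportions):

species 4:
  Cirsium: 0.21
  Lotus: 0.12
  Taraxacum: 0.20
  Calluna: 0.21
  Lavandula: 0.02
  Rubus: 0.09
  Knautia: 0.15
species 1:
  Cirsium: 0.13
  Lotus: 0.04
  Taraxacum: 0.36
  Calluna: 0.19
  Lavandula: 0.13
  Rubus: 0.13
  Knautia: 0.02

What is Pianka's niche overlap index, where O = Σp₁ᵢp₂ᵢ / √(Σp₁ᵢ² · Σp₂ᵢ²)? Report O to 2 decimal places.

Σ p₁ᵢp₂ᵢ = 0.0273 + 0.0048 + 0.0720 + 0.0399 + 0.0026 + 0.0117 + 0.0030 = 0.1613
Σp_1ᵢ² = 0.21² + 0.12² + 0.20² + 0.21² + 0.02² + 0.09² + 0.15² = 0.0441 + 0.0144 + 0.0400 + 0.0441 + 0.0004 + 0.0081 + 0.0225 = 0.1736
Σp_2ᵢ² = 0.13² + 0.04² + 0.36² + 0.19² + 0.13² + 0.13² + 0.02² = 0.0169 + 0.0016 + 0.1296 + 0.0361 + 0.0169 + 0.0169 + 0.0004 = 0.2184
O = 0.1613 / √(0.1736 × 0.2184) = 0.1613 / 0.19472 = 0.8284

0.83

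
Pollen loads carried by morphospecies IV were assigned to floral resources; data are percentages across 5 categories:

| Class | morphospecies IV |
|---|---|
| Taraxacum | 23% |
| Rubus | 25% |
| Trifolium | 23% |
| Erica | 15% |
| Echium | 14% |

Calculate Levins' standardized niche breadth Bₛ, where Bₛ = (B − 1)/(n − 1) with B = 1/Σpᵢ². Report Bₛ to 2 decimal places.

0.94

Convert percentages to proportions (divide by 100).
Σpᵢ² = 0.23² + 0.25² + 0.23² + 0.15² + 0.14² = 0.0529 + 0.0625 + 0.0529 + 0.0225 + 0.0196 = 0.2104
B = 1 / 0.2104 = 4.7529
Bₛ = (B − 1)/(n − 1) = (4.7529 − 1)/(5 − 1) = 3.7529/4 = 0.9382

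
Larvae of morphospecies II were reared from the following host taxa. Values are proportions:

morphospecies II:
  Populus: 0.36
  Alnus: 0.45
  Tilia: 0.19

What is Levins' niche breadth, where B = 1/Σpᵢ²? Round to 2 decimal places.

Σpᵢ² = 0.36² + 0.45² + 0.19² = 0.1296 + 0.2025 + 0.0361 = 0.3682
B = 1 / 0.3682 = 2.7159

2.72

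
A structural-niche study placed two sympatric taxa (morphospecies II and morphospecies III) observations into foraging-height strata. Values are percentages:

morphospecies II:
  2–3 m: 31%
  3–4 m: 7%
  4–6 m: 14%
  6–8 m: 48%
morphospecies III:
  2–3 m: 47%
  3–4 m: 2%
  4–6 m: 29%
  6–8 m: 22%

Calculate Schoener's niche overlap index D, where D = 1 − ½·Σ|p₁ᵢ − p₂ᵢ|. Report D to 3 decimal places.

Convert percentages to proportions (divide by 100).
Σ|p₁ᵢ − p₂ᵢ| = 0.16 + 0.05 + 0.15 + 0.26 = 0.62
D = 1 − ½ × 0.62 = 1 − 0.310 = 0.69000

0.690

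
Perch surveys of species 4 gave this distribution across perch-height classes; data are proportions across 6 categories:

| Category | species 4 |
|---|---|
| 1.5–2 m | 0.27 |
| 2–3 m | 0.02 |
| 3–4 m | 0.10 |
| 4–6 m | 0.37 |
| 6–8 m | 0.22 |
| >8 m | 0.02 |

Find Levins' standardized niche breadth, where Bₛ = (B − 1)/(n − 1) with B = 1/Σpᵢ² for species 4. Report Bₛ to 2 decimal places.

Σpᵢ² = 0.27² + 0.02² + 0.10² + 0.37² + 0.22² + 0.02² = 0.0729 + 0.0004 + 0.0100 + 0.1369 + 0.0484 + 0.0004 = 0.2690
B = 1 / 0.2690 = 3.7175
Bₛ = (B − 1)/(n − 1) = (3.7175 − 1)/(6 − 1) = 2.7175/5 = 0.5435

0.54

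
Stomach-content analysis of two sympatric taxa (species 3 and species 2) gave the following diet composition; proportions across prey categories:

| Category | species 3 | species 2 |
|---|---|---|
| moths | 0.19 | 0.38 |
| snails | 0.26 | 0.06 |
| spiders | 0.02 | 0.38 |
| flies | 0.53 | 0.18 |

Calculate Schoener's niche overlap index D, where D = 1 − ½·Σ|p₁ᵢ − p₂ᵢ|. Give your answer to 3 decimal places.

0.450

Σ|p₁ᵢ − p₂ᵢ| = 0.19 + 0.20 + 0.36 + 0.35 = 1.10
D = 1 − ½ × 1.10 = 1 − 0.550 = 0.45000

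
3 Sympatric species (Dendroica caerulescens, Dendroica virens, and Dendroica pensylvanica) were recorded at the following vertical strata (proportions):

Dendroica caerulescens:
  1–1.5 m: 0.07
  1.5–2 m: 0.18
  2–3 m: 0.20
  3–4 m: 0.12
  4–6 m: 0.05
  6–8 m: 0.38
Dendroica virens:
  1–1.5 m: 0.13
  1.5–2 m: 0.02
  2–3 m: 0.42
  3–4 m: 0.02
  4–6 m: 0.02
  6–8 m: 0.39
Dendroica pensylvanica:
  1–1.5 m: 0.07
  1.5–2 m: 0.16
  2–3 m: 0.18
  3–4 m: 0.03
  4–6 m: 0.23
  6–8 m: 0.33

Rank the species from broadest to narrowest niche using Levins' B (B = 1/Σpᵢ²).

Σp_caerᵢ² = 0.07² + 0.18² + 0.20² + 0.12² + 0.05² + 0.38² = 0.0049 + 0.0324 + 0.0400 + 0.0144 + 0.0025 + 0.1444 = 0.2386
B_caer = 1 / 0.2386 = 4.1911
Σp_vireᵢ² = 0.13² + 0.02² + 0.42² + 0.02² + 0.02² + 0.39² = 0.0169 + 0.0004 + 0.1764 + 0.0004 + 0.0004 + 0.1521 = 0.3466
B_vire = 1 / 0.3466 = 2.8852
Σp_pensᵢ² = 0.07² + 0.16² + 0.18² + 0.03² + 0.23² + 0.33² = 0.0049 + 0.0256 + 0.0324 + 0.0009 + 0.0529 + 0.1089 = 0.2256
B_pens = 1 / 0.2256 = 4.4326
Ranking by B (broadest → narrowest): Dendroica pensylvanica (4.43) > Dendroica caerulescens (4.19) > Dendroica virens (2.89)

Dendroica pensylvanica > Dendroica caerulescens > Dendroica virens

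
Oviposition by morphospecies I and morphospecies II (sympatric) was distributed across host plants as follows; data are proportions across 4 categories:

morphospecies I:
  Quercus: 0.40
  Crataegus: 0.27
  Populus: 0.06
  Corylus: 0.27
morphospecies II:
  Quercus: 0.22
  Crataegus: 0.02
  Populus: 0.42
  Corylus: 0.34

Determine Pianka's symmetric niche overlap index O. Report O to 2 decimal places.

0.65

Σ p₁ᵢp₂ᵢ = 0.0880 + 0.0054 + 0.0252 + 0.0918 = 0.2104
Σp_1ᵢ² = 0.40² + 0.27² + 0.06² + 0.27² = 0.1600 + 0.0729 + 0.0036 + 0.0729 = 0.3094
Σp_2ᵢ² = 0.22² + 0.02² + 0.42² + 0.34² = 0.0484 + 0.0004 + 0.1764 + 0.1156 = 0.3408
O = 0.2104 / √(0.3094 × 0.3408) = 0.2104 / 0.32472 = 0.6479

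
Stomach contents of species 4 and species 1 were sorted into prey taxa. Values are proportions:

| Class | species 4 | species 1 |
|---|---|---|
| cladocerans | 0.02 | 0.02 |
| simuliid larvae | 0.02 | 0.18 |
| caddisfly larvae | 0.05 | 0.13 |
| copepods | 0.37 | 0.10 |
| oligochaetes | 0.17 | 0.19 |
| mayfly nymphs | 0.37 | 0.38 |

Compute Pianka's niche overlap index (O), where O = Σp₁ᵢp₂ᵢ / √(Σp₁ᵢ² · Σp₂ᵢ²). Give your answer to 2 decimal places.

0.81

Σ p₁ᵢp₂ᵢ = 0.0004 + 0.0036 + 0.0065 + 0.0370 + 0.0323 + 0.1406 = 0.2204
Σp_1ᵢ² = 0.02² + 0.02² + 0.05² + 0.37² + 0.17² + 0.37² = 0.0004 + 0.0004 + 0.0025 + 0.1369 + 0.0289 + 0.1369 = 0.3060
Σp_2ᵢ² = 0.02² + 0.18² + 0.13² + 0.10² + 0.19² + 0.38² = 0.0004 + 0.0324 + 0.0169 + 0.0100 + 0.0361 + 0.1444 = 0.2402
O = 0.2204 / √(0.3060 × 0.2402) = 0.2204 / 0.27111 = 0.8130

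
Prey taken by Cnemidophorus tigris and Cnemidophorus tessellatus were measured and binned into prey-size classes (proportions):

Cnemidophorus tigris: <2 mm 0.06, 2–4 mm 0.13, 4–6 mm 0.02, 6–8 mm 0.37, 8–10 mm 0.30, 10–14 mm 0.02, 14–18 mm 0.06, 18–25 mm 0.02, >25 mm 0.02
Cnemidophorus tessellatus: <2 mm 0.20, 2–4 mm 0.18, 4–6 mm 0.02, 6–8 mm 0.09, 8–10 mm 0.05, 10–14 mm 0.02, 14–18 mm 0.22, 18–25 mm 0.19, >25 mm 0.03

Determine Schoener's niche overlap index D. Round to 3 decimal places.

Σ|p₁ᵢ − p₂ᵢ| = 0.14 + 0.05 + 0.00 + 0.28 + 0.25 + 0.00 + 0.16 + 0.17 + 0.01 = 1.06
D = 1 − ½ × 1.06 = 1 − 0.530 = 0.47000

0.470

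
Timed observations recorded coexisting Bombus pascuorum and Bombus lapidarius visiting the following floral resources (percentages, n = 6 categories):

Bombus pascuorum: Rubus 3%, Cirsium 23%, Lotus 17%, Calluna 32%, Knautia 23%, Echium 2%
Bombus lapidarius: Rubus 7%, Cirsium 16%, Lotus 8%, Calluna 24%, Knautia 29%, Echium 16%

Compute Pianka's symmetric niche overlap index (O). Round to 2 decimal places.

0.90

Convert percentages to proportions (divide by 100).
Σ p₁ᵢp₂ᵢ = 0.0021 + 0.0368 + 0.0136 + 0.0768 + 0.0667 + 0.0032 = 0.1992
Σp_1ᵢ² = 0.03² + 0.23² + 0.17² + 0.32² + 0.23² + 0.02² = 0.0009 + 0.0529 + 0.0289 + 0.1024 + 0.0529 + 0.0004 = 0.2384
Σp_2ᵢ² = 0.07² + 0.16² + 0.08² + 0.24² + 0.29² + 0.16² = 0.0049 + 0.0256 + 0.0064 + 0.0576 + 0.0841 + 0.0256 = 0.2042
O = 0.1992 / √(0.2384 × 0.2042) = 0.1992 / 0.22064 = 0.9028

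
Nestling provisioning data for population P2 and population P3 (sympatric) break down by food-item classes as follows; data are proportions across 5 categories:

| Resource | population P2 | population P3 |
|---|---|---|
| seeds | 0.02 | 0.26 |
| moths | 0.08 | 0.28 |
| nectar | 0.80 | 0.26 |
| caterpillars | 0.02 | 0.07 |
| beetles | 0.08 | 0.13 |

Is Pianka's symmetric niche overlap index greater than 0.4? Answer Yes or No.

Yes

Σ p₁ᵢp₂ᵢ = 0.0052 + 0.0224 + 0.2080 + 0.0014 + 0.0104 = 0.2474
Σp_1ᵢ² = 0.02² + 0.08² + 0.80² + 0.02² + 0.08² = 0.0004 + 0.0064 + 0.6400 + 0.0004 + 0.0064 = 0.6536
Σp_2ᵢ² = 0.26² + 0.28² + 0.26² + 0.07² + 0.13² = 0.0676 + 0.0784 + 0.0676 + 0.0049 + 0.0169 = 0.2354
O = 0.2474 / √(0.6536 × 0.2354) = 0.2474 / 0.39225 = 0.6307
O = 0.6307 > 0.4 → Yes.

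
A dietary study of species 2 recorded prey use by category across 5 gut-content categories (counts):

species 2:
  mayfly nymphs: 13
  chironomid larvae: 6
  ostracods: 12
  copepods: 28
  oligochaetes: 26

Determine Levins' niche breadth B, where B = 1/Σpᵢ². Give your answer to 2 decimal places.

3.99

Proportions for species 2 (n=85): 13/85=0.1529, 6/85=0.0706, 12/85=0.1412, 28/85=0.3294, 26/85=0.3059
Σpᵢ² = 0.1529² + 0.0706² + 0.1412² + 0.3294² + 0.3059² = 0.023378 + 0.004984 + 0.019937 + 0.108504 + 0.093575 = 0.250378
B = 1 / 0.250378 = 3.9940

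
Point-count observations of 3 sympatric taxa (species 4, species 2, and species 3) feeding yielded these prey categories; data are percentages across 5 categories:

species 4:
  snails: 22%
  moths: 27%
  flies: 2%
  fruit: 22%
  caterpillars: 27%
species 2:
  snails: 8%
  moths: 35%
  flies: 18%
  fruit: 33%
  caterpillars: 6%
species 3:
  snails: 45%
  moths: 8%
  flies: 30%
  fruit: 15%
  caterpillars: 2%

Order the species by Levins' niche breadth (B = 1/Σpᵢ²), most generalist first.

species 4 > species 2 > species 3

Convert percentages to proportions (divide by 100).
Σp_4ᵢ² = 0.22² + 0.27² + 0.02² + 0.22² + 0.27² = 0.0484 + 0.0729 + 0.0004 + 0.0484 + 0.0729 = 0.2430
B_4 = 1 / 0.2430 = 4.1152
Σp_2ᵢ² = 0.08² + 0.35² + 0.18² + 0.33² + 0.06² = 0.0064 + 0.1225 + 0.0324 + 0.1089 + 0.0036 = 0.2738
B_2 = 1 / 0.2738 = 3.6523
Σp_3ᵢ² = 0.45² + 0.08² + 0.30² + 0.15² + 0.02² = 0.2025 + 0.0064 + 0.0900 + 0.0225 + 0.0004 = 0.3218
B_3 = 1 / 0.3218 = 3.1075
Ranking by B (broadest → narrowest): species 4 (4.12) > species 2 (3.65) > species 3 (3.11)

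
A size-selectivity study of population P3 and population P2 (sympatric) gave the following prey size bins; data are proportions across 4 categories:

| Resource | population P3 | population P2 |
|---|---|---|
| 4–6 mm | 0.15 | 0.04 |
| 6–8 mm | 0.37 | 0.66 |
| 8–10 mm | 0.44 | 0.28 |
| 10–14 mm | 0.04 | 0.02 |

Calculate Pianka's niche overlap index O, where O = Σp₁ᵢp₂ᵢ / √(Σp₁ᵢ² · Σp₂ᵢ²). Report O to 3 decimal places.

Σ p₁ᵢp₂ᵢ = 0.0060 + 0.2442 + 0.1232 + 0.0008 = 0.3742
Σp_1ᵢ² = 0.15² + 0.37² + 0.44² + 0.04² = 0.0225 + 0.1369 + 0.1936 + 0.0016 = 0.3546
Σp_2ᵢ² = 0.04² + 0.66² + 0.28² + 0.02² = 0.0016 + 0.4356 + 0.0784 + 0.0004 = 0.5160
O = 0.3742 / √(0.3546 × 0.5160) = 0.3742 / 0.427754 = 0.87480

0.875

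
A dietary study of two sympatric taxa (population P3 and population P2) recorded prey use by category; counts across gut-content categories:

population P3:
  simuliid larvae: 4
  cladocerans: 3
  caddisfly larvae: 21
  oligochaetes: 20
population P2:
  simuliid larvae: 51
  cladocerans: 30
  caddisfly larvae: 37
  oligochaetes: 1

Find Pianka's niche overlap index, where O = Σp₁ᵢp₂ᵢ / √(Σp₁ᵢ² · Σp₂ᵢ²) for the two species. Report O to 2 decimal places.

Proportions for population P3 (n=48): 4/48=0.0833, 3/48=0.0625, 21/48=0.4375, 20/48=0.4167
Proportions for population P2 (n=119): 51/119=0.4286, 30/119=0.2521, 37/119=0.3109, 1/119=0.0084
Σ p₁ᵢp₂ᵢ = 0.035702 + 0.015756 + 0.136019 + 0.003500 = 0.190977
Σp_1ᵢ² = 0.0833² + 0.0625² + 0.4375² + 0.4167² = 0.006939 + 0.003906 + 0.191406 + 0.173639 = 0.375890
Σp_2ᵢ² = 0.4286² + 0.2521² + 0.3109² + 0.0084² = 0.183698 + 0.063554 + 0.096659 + 0.000071 = 0.343982
O = 0.190977 / √(0.375890 × 0.343982) = 0.190977 / 0.3595822 = 0.5311

0.53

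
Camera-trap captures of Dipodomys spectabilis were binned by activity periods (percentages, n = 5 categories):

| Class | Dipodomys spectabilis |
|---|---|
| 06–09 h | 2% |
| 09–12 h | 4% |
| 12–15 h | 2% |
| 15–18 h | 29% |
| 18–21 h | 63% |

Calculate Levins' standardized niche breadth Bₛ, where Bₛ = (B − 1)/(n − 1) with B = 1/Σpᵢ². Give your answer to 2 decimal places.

0.27

Convert percentages to proportions (divide by 100).
Σpᵢ² = 0.02² + 0.04² + 0.02² + 0.29² + 0.63² = 0.0004 + 0.0016 + 0.0004 + 0.0841 + 0.3969 = 0.4834
B = 1 / 0.4834 = 2.0687
Bₛ = (B − 1)/(n − 1) = (2.0687 − 1)/(5 − 1) = 1.0687/4 = 0.2672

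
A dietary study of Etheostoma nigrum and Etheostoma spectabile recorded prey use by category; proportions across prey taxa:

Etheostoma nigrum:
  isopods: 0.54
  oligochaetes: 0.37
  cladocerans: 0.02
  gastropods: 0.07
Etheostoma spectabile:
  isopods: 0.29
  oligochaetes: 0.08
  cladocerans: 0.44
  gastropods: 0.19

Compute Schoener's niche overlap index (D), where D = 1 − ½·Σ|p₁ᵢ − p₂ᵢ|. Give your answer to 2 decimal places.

Σ|p₁ᵢ − p₂ᵢ| = 0.25 + 0.29 + 0.42 + 0.12 = 1.08
D = 1 − ½ × 1.08 = 1 − 0.540 = 0.4600

0.46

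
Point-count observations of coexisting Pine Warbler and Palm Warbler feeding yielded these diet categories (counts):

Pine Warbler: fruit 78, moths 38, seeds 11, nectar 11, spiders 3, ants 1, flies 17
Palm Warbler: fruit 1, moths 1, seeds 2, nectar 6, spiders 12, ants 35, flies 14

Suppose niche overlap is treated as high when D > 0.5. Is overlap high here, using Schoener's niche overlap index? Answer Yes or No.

Proportions for Pine Warbler (n=159): 78/159=0.4906, 38/159=0.2390, 11/159=0.0692, 11/159=0.0692, 3/159=0.0189, 1/159=0.0063, 17/159=0.1069
Proportions for Palm Warbler (n=71): 1/71=0.0141, 1/71=0.0141, 2/71=0.0282, 6/71=0.0845, 12/71=0.1690, 35/71=0.4930, 14/71=0.1972
Σ|p₁ᵢ − p₂ᵢ| = 0.4765 + 0.2249 + 0.0410 + 0.0153 + 0.1501 + 0.4867 + 0.0903 = 1.4848
D = 1 − ½ × 1.4848 = 1 − 0.74240 = 0.25760
D = 0.25760 < 0.5 → No.

No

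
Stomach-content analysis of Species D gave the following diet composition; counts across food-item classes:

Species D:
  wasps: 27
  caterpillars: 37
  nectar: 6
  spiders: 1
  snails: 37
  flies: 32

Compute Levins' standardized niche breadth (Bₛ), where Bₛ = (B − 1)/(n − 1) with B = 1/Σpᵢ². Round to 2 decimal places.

0.67

Proportions for Species D (n=140): 27/140=0.1929, 37/140=0.2643, 6/140=0.0429, 1/140=0.0071, 37/140=0.2643, 32/140=0.2286
Σpᵢ² = 0.1929² + 0.2643² + 0.0429² + 0.0071² + 0.2643² + 0.2286² = 0.037210 + 0.069854 + 0.001840 + 0.000050 + 0.069854 + 0.052258 = 0.231066
B = 1 / 0.231066 = 4.3278
Bₛ = (B − 1)/(n − 1) = (4.3278 − 1)/(6 − 1) = 3.3278/5 = 0.6656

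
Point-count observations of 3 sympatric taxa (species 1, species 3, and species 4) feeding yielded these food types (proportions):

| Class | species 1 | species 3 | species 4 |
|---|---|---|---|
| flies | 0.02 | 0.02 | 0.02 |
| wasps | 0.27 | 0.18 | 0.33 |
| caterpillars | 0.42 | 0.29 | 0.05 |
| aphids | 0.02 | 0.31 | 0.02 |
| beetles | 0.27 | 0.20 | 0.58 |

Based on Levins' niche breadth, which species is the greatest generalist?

species 3

Σp_1ᵢ² = 0.02² + 0.27² + 0.42² + 0.02² + 0.27² = 0.0004 + 0.0729 + 0.1764 + 0.0004 + 0.0729 = 0.3230
B_1 = 1 / 0.3230 = 3.0960
Σp_3ᵢ² = 0.02² + 0.18² + 0.29² + 0.31² + 0.20² = 0.0004 + 0.0324 + 0.0841 + 0.0961 + 0.0400 = 0.2530
B_3 = 1 / 0.2530 = 3.9526
Σp_4ᵢ² = 0.02² + 0.33² + 0.05² + 0.02² + 0.58² = 0.0004 + 0.1089 + 0.0025 + 0.0004 + 0.3364 = 0.4486
B_4 = 1 / 0.4486 = 2.2292
Highest B → broadest niche (most generalist): species 3 (B = 3.95).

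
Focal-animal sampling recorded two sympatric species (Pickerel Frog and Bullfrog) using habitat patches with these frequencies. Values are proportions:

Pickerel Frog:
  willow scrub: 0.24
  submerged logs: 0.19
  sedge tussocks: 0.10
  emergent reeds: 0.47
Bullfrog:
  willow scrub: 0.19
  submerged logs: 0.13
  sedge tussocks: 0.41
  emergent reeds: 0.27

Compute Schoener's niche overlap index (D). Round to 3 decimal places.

0.690

Σ|p₁ᵢ − p₂ᵢ| = 0.05 + 0.06 + 0.31 + 0.20 = 0.62
D = 1 − ½ × 0.62 = 1 − 0.310 = 0.69000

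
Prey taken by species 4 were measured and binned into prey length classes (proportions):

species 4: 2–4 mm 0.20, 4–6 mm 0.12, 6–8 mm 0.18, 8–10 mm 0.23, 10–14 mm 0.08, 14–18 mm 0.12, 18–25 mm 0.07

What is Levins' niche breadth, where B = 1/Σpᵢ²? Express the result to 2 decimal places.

Σpᵢ² = 0.20² + 0.12² + 0.18² + 0.23² + 0.08² + 0.12² + 0.07² = 0.0400 + 0.0144 + 0.0324 + 0.0529 + 0.0064 + 0.0144 + 0.0049 = 0.1654
B = 1 / 0.1654 = 6.0459

6.05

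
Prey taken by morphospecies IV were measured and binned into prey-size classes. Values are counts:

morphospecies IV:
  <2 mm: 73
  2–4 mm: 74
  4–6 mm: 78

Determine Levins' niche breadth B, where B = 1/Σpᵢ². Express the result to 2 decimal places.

3.00

Proportions for morphospecies IV (n=225): 73/225=0.3244, 74/225=0.3289, 78/225=0.3467
Σpᵢ² = 0.3244² + 0.3289² + 0.3467² = 0.105235 + 0.108175 + 0.120201 = 0.333611
B = 1 / 0.333611 = 2.9975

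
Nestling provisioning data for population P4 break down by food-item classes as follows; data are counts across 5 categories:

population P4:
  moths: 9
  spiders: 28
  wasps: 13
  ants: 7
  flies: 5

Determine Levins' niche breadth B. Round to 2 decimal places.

3.47

Proportions for population P4 (n=62): 9/62=0.1452, 28/62=0.4516, 13/62=0.2097, 7/62=0.1129, 5/62=0.0806
Σpᵢ² = 0.1452² + 0.4516² + 0.2097² + 0.1129² + 0.0806² = 0.021083 + 0.203943 + 0.043974 + 0.012746 + 0.006496 = 0.288242
B = 1 / 0.288242 = 3.4693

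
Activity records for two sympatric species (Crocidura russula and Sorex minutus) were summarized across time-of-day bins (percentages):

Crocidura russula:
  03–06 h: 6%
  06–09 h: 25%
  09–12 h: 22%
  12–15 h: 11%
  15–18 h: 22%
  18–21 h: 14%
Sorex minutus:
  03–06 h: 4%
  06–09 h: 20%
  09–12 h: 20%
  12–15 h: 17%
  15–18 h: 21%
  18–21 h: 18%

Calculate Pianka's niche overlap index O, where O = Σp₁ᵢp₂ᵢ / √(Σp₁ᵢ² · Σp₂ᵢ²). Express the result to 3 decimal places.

Convert percentages to proportions (divide by 100).
Σ p₁ᵢp₂ᵢ = 0.0024 + 0.0500 + 0.0440 + 0.0187 + 0.0462 + 0.0252 = 0.1865
Σp_1ᵢ² = 0.06² + 0.25² + 0.22² + 0.11² + 0.22² + 0.14² = 0.0036 + 0.0625 + 0.0484 + 0.0121 + 0.0484 + 0.0196 = 0.1946
Σp_2ᵢ² = 0.04² + 0.20² + 0.20² + 0.17² + 0.21² + 0.18² = 0.0016 + 0.0400 + 0.0400 + 0.0289 + 0.0441 + 0.0324 = 0.1870
O = 0.1865 / √(0.1946 × 0.1870) = 0.1865 / 0.190762 = 0.97766

0.978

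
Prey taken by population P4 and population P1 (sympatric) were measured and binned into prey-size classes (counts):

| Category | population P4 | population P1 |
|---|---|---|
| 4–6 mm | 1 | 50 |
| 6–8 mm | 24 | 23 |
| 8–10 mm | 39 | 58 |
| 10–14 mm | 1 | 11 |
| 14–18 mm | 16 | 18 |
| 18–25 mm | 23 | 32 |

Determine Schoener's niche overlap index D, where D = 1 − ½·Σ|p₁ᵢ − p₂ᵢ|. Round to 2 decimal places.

0.70

Proportions for population P4 (n=104): 1/104=0.0096, 24/104=0.2308, 39/104=0.3750, 1/104=0.0096, 16/104=0.1538, 23/104=0.2212
Proportions for population P1 (n=192): 50/192=0.2604, 23/192=0.1198, 58/192=0.3021, 11/192=0.0573, 18/192=0.0938, 32/192=0.1667
Σ|p₁ᵢ − p₂ᵢ| = 0.2508 + 0.1110 + 0.0729 + 0.0477 + 0.0600 + 0.0545 = 0.5969
D = 1 − ½ × 0.5969 = 1 − 0.29845 = 0.70155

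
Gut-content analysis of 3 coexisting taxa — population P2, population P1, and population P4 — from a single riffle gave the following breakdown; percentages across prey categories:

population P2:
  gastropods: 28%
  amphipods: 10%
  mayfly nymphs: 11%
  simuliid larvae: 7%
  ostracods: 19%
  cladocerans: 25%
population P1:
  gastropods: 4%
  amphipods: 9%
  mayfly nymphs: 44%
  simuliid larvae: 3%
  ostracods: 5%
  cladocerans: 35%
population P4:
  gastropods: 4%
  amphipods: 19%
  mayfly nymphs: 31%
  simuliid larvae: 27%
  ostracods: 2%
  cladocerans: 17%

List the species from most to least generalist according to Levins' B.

Convert percentages to proportions (divide by 100).
Σp_P2ᵢ² = 0.28² + 0.10² + 0.11² + 0.07² + 0.19² + 0.25² = 0.0784 + 0.0100 + 0.0121 + 0.0049 + 0.0361 + 0.0625 = 0.2040
B_P2 = 1 / 0.2040 = 4.9020
Σp_P1ᵢ² = 0.04² + 0.09² + 0.44² + 0.03² + 0.05² + 0.35² = 0.0016 + 0.0081 + 0.1936 + 0.0009 + 0.0025 + 0.1225 = 0.3292
B_P1 = 1 / 0.3292 = 3.0377
Σp_P4ᵢ² = 0.04² + 0.19² + 0.31² + 0.27² + 0.02² + 0.17² = 0.0016 + 0.0361 + 0.0961 + 0.0729 + 0.0004 + 0.0289 = 0.2360
B_P4 = 1 / 0.2360 = 4.2373
Ranking by B (broadest → narrowest): population P2 (4.90) > population P4 (4.24) > population P1 (3.04)

population P2 > population P4 > population P1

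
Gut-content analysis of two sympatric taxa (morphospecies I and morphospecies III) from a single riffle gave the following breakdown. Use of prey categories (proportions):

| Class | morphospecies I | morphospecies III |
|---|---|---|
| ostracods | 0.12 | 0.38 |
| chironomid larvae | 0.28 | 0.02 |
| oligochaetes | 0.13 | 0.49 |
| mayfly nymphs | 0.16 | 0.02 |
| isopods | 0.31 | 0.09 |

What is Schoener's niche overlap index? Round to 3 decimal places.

0.380

Σ|p₁ᵢ − p₂ᵢ| = 0.26 + 0.26 + 0.36 + 0.14 + 0.22 = 1.24
D = 1 − ½ × 1.24 = 1 − 0.620 = 0.38000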